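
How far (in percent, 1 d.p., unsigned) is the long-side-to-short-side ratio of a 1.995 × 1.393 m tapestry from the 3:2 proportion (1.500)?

4.5%

Ratio = 1.995 / 1.393 ≈ 1.4322.
Ideal 3:2 = 1.5000. |1.4322 − 1.5000| / 1.5000 ≈ 4.52% → 4.5%.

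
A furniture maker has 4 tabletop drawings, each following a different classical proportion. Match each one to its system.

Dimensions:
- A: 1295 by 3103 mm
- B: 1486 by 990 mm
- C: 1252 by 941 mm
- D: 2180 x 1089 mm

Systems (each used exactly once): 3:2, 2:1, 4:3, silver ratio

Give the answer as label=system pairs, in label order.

A=silver ratio, B=3:2, C=4:3, D=2:1

Ratios: A ≈ 2.396; B ≈ 1.501; C ≈ 1.330; D ≈ 2.002.
Targets: 3:2 ≈ 1.500; 2:1 ≈ 2.000; 4:3 ≈ 1.333; silver ratio ≈ 2.414.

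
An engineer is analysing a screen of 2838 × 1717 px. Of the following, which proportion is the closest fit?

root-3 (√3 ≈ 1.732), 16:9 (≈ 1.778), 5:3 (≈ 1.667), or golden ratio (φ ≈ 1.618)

Ratio = 2838 / 1717 ≈ 1.653.
Distances: root-3 1.732 (Δ 0.079); 16:9 1.778 (Δ 0.125); 5:3 1.667 (Δ 0.014); golden ratio 1.618 (Δ 0.035).

5:3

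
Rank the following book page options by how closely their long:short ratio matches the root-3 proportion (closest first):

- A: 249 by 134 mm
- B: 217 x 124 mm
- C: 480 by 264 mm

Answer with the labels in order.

A: 249/134 ≈ 1.858 → |1.858 − 1.732| = 0.126
B: 217/124 ≈ 1.750 → |1.750 − 1.732| = 0.018
C: 480/264 ≈ 1.818 → |1.818 − 1.732| = 0.086

B, C, A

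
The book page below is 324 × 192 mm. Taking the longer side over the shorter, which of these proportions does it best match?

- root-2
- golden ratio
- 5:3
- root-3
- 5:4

5:3

Ratio = 324 / 192 ≈ 1.688.
Distances: root-2 1.414 (Δ 0.274); golden ratio 1.618 (Δ 0.070); 5:3 1.667 (Δ 0.021); root-3 1.732 (Δ 0.044); 5:4 1.250 (Δ 0.438).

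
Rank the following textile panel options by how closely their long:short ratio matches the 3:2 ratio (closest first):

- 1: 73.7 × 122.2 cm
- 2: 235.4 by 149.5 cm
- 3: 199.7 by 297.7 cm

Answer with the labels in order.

3, 2, 1

Ratios: 1 = 122.2 / 73.7 ≈ 1.658; 2 = 235.4 / 149.5 ≈ 1.575; 3 = 297.7 / 199.7 ≈ 1.491.
|Δ from 1.500|: 1 0.158; 2 0.075; 3 0.009.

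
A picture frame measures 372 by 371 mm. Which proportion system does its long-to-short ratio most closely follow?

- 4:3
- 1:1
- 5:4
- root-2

1:1

Ratio = 372 / 371 ≈ 1.003.
Distances: 4:3 1.333 (Δ 0.330); 1:1 1.000 (Δ 0.003); 5:4 1.250 (Δ 0.247); root-2 1.414 (Δ 0.411).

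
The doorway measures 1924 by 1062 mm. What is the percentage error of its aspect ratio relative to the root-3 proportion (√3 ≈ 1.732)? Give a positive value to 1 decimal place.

Ratio = 1924 / 1062 ≈ 1.8117.
Ideal root-3 ≈ 1.7321. |1.8117 − 1.7321| / 1.7321 ≈ 4.60% → 4.6%.

4.6%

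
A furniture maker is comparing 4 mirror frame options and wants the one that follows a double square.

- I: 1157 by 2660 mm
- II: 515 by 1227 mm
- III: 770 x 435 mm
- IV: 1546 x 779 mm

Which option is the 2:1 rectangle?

IV

Target 2:1 ≈ 2.000.
I: 2.299 (Δ0.299)  II: 2.383 (Δ0.383)  III: 1.770 (Δ0.230)  IV: 1.985 (Δ0.015)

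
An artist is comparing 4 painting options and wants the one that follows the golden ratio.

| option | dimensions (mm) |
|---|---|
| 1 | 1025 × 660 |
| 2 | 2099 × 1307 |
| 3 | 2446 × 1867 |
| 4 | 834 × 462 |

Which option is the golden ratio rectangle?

2

Target golden ratio ≈ 1.618.
1: 1.553 (Δ0.065)  2: 1.606 (Δ0.012)  3: 1.310 (Δ0.308)  4: 1.805 (Δ0.187)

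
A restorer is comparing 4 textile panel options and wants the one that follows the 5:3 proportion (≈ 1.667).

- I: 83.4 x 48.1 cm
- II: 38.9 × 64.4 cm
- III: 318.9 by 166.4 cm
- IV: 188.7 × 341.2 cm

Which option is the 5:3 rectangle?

II

Ratios (long/short): I ≈ 1.734; II ≈ 1.656; III ≈ 1.916; IV ≈ 1.808.
5:3 ≈ 1.667; option II is nearest (Δ 0.011).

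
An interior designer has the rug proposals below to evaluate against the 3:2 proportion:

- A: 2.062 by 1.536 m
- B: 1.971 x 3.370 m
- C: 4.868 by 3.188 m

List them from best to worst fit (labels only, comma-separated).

Ratios: A = 2.062 / 1.536 ≈ 1.342; B = 3.370 / 1.971 ≈ 1.710; C = 4.868 / 3.188 ≈ 1.527.
|Δ from 1.500|: A 0.158; B 0.210; C 0.027.

C, A, B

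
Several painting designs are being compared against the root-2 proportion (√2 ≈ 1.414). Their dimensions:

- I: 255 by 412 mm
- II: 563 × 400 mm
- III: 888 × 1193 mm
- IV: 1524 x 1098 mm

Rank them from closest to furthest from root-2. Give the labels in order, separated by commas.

Ratios: I = 412 / 255 ≈ 1.616; II = 563 / 400 ≈ 1.407; III = 1193 / 888 ≈ 1.343; IV = 1524 / 1098 ≈ 1.388.
|Δ from 1.414|: I 0.202; II 0.007; III 0.071; IV 0.026.

II, IV, III, I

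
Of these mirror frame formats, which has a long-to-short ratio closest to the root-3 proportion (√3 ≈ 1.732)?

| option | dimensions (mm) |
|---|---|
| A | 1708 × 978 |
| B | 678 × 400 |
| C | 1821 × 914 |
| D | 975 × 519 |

Target root-3 ≈ 1.732.
A: 1.746 (Δ0.014)  B: 1.695 (Δ0.037)  C: 1.992 (Δ0.260)  D: 1.879 (Δ0.147)

A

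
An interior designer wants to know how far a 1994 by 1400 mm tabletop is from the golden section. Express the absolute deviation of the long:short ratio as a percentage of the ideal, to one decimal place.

12.0%

Ratio = 1994 / 1400 ≈ 1.4243.
Ideal golden ratio ≈ 1.6180. |1.4243 − 1.6180| / 1.6180 ≈ 11.97% → 12.0%.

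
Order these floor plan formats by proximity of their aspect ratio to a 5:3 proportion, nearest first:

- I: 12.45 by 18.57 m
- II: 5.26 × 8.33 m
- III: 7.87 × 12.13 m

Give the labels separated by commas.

I: 18.57/12.45 ≈ 1.492 → |1.492 − 1.667| = 0.175
II: 8.33/5.26 ≈ 1.584 → |1.584 − 1.667| = 0.083
III: 12.13/7.87 ≈ 1.541 → |1.541 − 1.667| = 0.126

II, III, I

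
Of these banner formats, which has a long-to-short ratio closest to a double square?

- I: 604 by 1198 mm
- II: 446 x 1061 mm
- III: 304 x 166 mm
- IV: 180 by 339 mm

Target 2:1 ≈ 2.000.
I: 1.983 (Δ0.017)  II: 2.379 (Δ0.379)  III: 1.831 (Δ0.169)  IV: 1.883 (Δ0.117)

I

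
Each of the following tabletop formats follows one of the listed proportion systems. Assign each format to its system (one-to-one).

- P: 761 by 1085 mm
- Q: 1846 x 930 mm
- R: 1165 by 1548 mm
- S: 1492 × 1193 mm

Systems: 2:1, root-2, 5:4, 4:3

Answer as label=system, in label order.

P=root-2, Q=2:1, R=4:3, S=5:4

Ratios: P ≈ 1.426; Q ≈ 1.985; R ≈ 1.329; S ≈ 1.251.
Targets: 2:1 ≈ 2.000; root-2 ≈ 1.414; 5:4 ≈ 1.250; 4:3 ≈ 1.333.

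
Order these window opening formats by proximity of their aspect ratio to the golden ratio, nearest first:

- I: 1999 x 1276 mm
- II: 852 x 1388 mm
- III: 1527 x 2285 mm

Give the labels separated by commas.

Ratios: I = 1999 / 1276 ≈ 1.567; II = 1388 / 852 ≈ 1.629; III = 2285 / 1527 ≈ 1.496.
|Δ from 1.618|: I 0.051; II 0.011; III 0.122.

II, I, III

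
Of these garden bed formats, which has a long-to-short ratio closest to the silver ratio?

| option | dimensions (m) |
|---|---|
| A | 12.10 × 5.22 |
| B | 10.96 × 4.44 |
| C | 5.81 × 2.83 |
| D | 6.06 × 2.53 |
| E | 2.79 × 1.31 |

Target silver ratio ≈ 2.414.
A: 2.318 (Δ0.096)  B: 2.468 (Δ0.054)  C: 2.053 (Δ0.361)  D: 2.395 (Δ0.019)  E: 2.130 (Δ0.284)

D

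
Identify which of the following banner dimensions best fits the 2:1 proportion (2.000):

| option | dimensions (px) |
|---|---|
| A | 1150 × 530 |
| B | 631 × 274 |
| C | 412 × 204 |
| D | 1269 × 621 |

C

Target 2:1 ≈ 2.000.
A: 2.170 (Δ0.170)  B: 2.303 (Δ0.303)  C: 2.020 (Δ0.020)  D: 2.043 (Δ0.043)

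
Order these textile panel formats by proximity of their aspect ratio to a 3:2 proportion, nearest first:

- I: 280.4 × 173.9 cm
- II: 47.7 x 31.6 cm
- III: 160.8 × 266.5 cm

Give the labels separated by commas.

II, I, III

Ratios: I = 280.4 / 173.9 ≈ 1.612; II = 47.7 / 31.6 ≈ 1.509; III = 266.5 / 160.8 ≈ 1.657.
|Δ from 1.500|: I 0.112; II 0.009; III 0.157.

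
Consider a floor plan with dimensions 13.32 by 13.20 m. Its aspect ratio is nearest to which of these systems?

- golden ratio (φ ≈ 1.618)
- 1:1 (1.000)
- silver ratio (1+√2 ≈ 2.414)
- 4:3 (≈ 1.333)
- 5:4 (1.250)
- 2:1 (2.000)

1:1

13.32/13.20 ≈ 1.009. Nearest candidates are 1:1 (1.000, off by 0.009) and 5:4 (1.250, off by 0.241).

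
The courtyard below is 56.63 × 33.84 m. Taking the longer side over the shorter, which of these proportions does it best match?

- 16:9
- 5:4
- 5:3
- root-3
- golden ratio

5:3

56.63/33.84 ≈ 1.673. Nearest candidates are 5:3 (1.667, off by 0.006) and golden ratio (1.618, off by 0.055).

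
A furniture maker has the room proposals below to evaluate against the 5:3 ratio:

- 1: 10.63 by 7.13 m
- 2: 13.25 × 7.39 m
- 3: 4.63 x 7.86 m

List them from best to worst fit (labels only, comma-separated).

1: 10.63/7.13 ≈ 1.491 → |1.491 − 1.667| = 0.176
2: 13.25/7.39 ≈ 1.793 → |1.793 − 1.667| = 0.126
3: 7.86/4.63 ≈ 1.698 → |1.698 − 1.667| = 0.031

3, 2, 1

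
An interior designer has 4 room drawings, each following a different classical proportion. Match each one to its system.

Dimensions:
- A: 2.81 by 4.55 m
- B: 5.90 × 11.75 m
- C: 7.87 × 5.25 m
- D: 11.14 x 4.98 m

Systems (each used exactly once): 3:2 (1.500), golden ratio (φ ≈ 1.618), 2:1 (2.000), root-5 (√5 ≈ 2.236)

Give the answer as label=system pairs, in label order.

A=golden ratio, B=2:1, C=3:2, D=root-5

Ratios: A ≈ 1.619; B ≈ 1.992; C ≈ 1.499; D ≈ 2.237.
Targets: 3:2 ≈ 1.500; golden ratio ≈ 1.618; 2:1 ≈ 2.000; root-5 ≈ 2.236.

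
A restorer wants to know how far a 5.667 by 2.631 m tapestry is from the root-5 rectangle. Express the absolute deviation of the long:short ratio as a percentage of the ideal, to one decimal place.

3.7%

Ratio = 5.667 / 2.631 ≈ 2.1539.
Ideal root-5 ≈ 2.2361. |2.1539 − 2.2361| / 2.2361 ≈ 3.68% → 3.7%.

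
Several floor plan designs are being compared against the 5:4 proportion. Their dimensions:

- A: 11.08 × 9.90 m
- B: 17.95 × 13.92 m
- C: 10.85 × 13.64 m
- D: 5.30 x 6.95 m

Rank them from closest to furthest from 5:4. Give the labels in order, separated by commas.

A: 11.08/9.90 ≈ 1.119 → |1.119 − 1.250| = 0.131
B: 17.95/13.92 ≈ 1.290 → |1.290 − 1.250| = 0.040
C: 13.64/10.85 ≈ 1.257 → |1.257 − 1.250| = 0.007
D: 6.95/5.30 ≈ 1.311 → |1.311 − 1.250| = 0.061

C, B, D, A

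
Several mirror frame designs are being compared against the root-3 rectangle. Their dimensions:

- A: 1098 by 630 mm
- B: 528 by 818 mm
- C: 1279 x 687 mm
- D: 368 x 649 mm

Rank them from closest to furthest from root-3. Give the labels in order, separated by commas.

A: 1098/630 ≈ 1.743 → |1.743 − 1.732| = 0.011
B: 818/528 ≈ 1.549 → |1.549 − 1.732| = 0.183
C: 1279/687 ≈ 1.862 → |1.862 − 1.732| = 0.130
D: 649/368 ≈ 1.764 → |1.764 − 1.732| = 0.032

A, D, C, B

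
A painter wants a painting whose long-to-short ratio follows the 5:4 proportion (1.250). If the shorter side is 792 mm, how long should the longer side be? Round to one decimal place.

5:4 = 1.25000.
Longer side = 792 × 1.25000 ≈ 990.000 → 990.0 mm.

990.0 mm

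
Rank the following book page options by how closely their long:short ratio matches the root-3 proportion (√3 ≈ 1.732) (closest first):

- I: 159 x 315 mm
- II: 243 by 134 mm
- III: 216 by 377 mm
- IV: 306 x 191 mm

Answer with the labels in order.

III, II, IV, I

Ratios: I = 315 / 159 ≈ 1.981; II = 243 / 134 ≈ 1.813; III = 377 / 216 ≈ 1.745; IV = 306 / 191 ≈ 1.602.
|Δ from 1.732|: I 0.249; II 0.081; III 0.013; IV 0.130.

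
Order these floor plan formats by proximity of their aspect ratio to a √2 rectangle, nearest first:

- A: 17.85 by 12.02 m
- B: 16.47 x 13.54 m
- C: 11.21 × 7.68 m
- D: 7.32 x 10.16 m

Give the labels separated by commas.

A: 17.85/12.02 ≈ 1.485 → |1.485 − 1.414| = 0.071
B: 16.47/13.54 ≈ 1.216 → |1.216 − 1.414| = 0.198
C: 11.21/7.68 ≈ 1.460 → |1.460 − 1.414| = 0.046
D: 10.16/7.32 ≈ 1.388 → |1.388 − 1.414| = 0.026

D, C, A, B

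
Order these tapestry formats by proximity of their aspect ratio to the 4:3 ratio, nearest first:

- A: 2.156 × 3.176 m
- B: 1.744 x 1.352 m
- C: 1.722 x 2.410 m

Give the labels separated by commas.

B, C, A

Ratios: A = 3.176 / 2.156 ≈ 1.473; B = 1.744 / 1.352 ≈ 1.290; C = 2.410 / 1.722 ≈ 1.400.
|Δ from 1.333|: A 0.140; B 0.043; C 0.067.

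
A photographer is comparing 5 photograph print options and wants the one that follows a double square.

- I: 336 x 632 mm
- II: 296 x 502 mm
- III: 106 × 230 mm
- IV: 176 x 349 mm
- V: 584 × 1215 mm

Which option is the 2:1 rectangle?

IV

Target 2:1 ≈ 2.000.
I: 1.881 (Δ0.119)  II: 1.696 (Δ0.304)  III: 2.170 (Δ0.170)  IV: 1.983 (Δ0.017)  V: 2.080 (Δ0.080)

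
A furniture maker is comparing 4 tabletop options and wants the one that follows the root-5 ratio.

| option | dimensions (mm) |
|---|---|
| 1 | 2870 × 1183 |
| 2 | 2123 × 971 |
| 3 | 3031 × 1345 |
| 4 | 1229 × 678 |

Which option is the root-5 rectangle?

Ratios (long/short): 1 ≈ 2.426; 2 ≈ 2.186; 3 ≈ 2.254; 4 ≈ 1.813.
root-5 ≈ 2.236; option 3 is nearest (Δ 0.018).

3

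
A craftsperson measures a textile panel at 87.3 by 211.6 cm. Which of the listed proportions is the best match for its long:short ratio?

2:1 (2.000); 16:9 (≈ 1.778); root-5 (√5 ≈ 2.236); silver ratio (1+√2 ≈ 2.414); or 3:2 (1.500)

silver ratio

Ratio = 211.6 / 87.3 ≈ 2.424.
Distances: 2:1 2.000 (Δ 0.424); 16:9 1.778 (Δ 0.646); root-5 2.236 (Δ 0.188); silver ratio 2.414 (Δ 0.010); 3:2 1.500 (Δ 0.924).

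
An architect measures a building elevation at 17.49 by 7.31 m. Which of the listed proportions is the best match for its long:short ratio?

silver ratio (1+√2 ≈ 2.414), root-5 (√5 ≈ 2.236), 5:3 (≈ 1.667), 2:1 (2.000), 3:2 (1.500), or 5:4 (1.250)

17.49/7.31 ≈ 2.393. Nearest candidates are silver ratio (2.414, off by 0.021) and root-5 (2.236, off by 0.157).

silver ratio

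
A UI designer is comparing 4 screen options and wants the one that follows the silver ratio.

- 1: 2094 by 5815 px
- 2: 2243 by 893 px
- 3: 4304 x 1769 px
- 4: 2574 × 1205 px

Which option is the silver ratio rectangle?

3

Ratios (long/short): 1 ≈ 2.777; 2 ≈ 2.512; 3 ≈ 2.433; 4 ≈ 2.136.
silver ratio ≈ 2.414; option 3 is nearest (Δ 0.019).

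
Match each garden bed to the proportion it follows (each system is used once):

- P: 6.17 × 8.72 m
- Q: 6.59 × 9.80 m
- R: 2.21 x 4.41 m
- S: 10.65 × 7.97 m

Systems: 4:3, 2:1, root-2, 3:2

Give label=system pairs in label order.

Ratios: P ≈ 1.413; Q ≈ 1.487; R ≈ 1.995; S ≈ 1.336.
Targets: 4:3 ≈ 1.333; 2:1 ≈ 2.000; root-2 ≈ 1.414; 3:2 ≈ 1.500.

P=root-2, Q=3:2, R=2:1, S=4:3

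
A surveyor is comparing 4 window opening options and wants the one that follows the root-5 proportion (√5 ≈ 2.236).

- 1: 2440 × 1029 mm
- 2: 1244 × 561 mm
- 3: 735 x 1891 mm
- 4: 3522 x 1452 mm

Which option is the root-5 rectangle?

Target root-5 ≈ 2.236.
1: 2.371 (Δ0.135)  2: 2.217 (Δ0.019)  3: 2.573 (Δ0.337)  4: 2.426 (Δ0.190)

2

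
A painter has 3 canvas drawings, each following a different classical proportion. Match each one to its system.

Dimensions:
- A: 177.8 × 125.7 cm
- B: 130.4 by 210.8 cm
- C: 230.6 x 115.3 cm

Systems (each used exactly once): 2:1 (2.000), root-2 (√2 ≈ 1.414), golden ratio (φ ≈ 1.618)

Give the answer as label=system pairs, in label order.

Ratios: A ≈ 1.414; B ≈ 1.617; C ≈ 2.000.
Targets: 2:1 ≈ 2.000; root-2 ≈ 1.414; golden ratio ≈ 1.618.

A=root-2, B=golden ratio, C=2:1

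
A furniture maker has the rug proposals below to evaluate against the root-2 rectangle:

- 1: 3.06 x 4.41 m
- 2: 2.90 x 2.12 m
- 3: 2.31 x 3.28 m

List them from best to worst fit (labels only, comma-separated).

3, 1, 2

1: 4.41/3.06 ≈ 1.441 → |1.441 − 1.414| = 0.027
2: 2.90/2.12 ≈ 1.368 → |1.368 − 1.414| = 0.046
3: 3.28/2.31 ≈ 1.420 → |1.420 − 1.414| = 0.006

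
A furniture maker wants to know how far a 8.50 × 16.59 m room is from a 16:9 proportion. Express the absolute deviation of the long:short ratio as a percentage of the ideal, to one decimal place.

9.8%

Ratio = 16.59 / 8.50 ≈ 1.9518.
Ideal 16:9 ≈ 1.7778. |1.9518 − 1.7778| / 1.7778 ≈ 9.79% → 9.8%.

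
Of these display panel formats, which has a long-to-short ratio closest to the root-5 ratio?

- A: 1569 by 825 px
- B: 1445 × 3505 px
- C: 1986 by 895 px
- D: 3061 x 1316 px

Ratios (long/short): A ≈ 1.902; B ≈ 2.426; C ≈ 2.219; D ≈ 2.326.
root-5 ≈ 2.236; option C is nearest (Δ 0.017).

C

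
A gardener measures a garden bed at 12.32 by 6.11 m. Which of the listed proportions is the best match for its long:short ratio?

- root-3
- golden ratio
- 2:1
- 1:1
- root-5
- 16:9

2:1

Ratio = 12.32 / 6.11 ≈ 2.016.
Distances: root-3 1.732 (Δ 0.284); golden ratio 1.618 (Δ 0.398); 2:1 2.000 (Δ 0.016); 1:1 1.000 (Δ 1.016); root-5 2.236 (Δ 0.220); 16:9 1.778 (Δ 0.238).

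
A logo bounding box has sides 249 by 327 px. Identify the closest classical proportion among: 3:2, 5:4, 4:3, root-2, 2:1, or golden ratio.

4:3

Ratio = 327 / 249 ≈ 1.313.
Distances: 3:2 1.500 (Δ 0.187); 5:4 1.250 (Δ 0.063); 4:3 1.333 (Δ 0.020); root-2 1.414 (Δ 0.101); 2:1 2.000 (Δ 0.687); golden ratio 1.618 (Δ 0.305).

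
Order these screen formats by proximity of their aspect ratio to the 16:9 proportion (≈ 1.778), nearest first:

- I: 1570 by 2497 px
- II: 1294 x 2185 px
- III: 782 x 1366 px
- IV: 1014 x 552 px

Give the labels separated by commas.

III, IV, II, I

Ratios: I = 2497 / 1570 ≈ 1.590; II = 2185 / 1294 ≈ 1.689; III = 1366 / 782 ≈ 1.747; IV = 1014 / 552 ≈ 1.837.
|Δ from 1.778|: I 0.188; II 0.089; III 0.031; IV 0.059.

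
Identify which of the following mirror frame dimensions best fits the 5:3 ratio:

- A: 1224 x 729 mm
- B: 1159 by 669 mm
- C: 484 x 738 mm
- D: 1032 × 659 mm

A

Target 5:3 ≈ 1.667.
A: 1.679 (Δ0.012)  B: 1.732 (Δ0.065)  C: 1.525 (Δ0.142)  D: 1.566 (Δ0.101)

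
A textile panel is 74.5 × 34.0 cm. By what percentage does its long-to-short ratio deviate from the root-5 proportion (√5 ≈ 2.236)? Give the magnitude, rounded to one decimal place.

2.0%

Ratio = 74.5 / 34.0 ≈ 2.1912.
Ideal root-5 ≈ 2.2361. |2.1912 − 2.2361| / 2.2361 ≈ 2.01% → 2.0%.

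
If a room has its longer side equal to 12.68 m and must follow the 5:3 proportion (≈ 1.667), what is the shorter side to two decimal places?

7.61 m

5:3 ≈ 1.66667.
Shorter side = 12.68 ÷ 1.66667 ≈ 7.6080 → 7.61 m.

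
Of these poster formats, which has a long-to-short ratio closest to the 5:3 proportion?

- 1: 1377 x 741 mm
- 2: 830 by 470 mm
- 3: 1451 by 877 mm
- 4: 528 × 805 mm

3

Target 5:3 ≈ 1.667.
1: 1.858 (Δ0.191)  2: 1.766 (Δ0.099)  3: 1.655 (Δ0.012)  4: 1.525 (Δ0.142)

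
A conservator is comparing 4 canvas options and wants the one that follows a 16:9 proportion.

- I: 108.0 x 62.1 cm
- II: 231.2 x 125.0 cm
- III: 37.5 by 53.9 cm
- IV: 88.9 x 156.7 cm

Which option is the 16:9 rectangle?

IV

Target 16:9 ≈ 1.778.
I: 1.739 (Δ0.039)  II: 1.850 (Δ0.072)  III: 1.437 (Δ0.341)  IV: 1.763 (Δ0.015)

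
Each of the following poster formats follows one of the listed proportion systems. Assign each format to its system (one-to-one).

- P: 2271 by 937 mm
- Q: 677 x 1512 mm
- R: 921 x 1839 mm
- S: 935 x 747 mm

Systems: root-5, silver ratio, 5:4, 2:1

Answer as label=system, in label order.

Ratios: P ≈ 2.424; Q ≈ 2.233; R ≈ 1.997; S ≈ 1.252.
Targets: root-5 ≈ 2.236; silver ratio ≈ 2.414; 5:4 ≈ 1.250; 2:1 ≈ 2.000.

P=silver ratio, Q=root-5, R=2:1, S=5:4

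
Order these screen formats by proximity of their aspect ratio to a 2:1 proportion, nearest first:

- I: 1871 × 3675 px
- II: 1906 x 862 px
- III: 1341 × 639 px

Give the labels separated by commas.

I, III, II

I: 3675/1871 ≈ 1.964 → |1.964 − 2.000| = 0.036
II: 1906/862 ≈ 2.211 → |2.211 − 2.000| = 0.211
III: 1341/639 ≈ 2.099 → |2.099 − 2.000| = 0.099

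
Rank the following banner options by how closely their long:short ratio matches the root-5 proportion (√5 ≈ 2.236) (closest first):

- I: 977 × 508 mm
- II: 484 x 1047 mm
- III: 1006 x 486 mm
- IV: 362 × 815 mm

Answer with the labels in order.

Ratios: I = 977 / 508 ≈ 1.923; II = 1047 / 484 ≈ 2.163; III = 1006 / 486 ≈ 2.070; IV = 815 / 362 ≈ 2.251.
|Δ from 2.236|: I 0.313; II 0.073; III 0.166; IV 0.015.

IV, II, III, I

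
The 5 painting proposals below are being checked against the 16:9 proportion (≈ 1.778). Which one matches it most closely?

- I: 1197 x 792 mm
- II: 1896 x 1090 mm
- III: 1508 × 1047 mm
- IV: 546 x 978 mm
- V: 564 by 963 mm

Target 16:9 ≈ 1.778.
I: 1.511 (Δ0.267)  II: 1.739 (Δ0.039)  III: 1.440 (Δ0.338)  IV: 1.791 (Δ0.013)  V: 1.707 (Δ0.071)

IV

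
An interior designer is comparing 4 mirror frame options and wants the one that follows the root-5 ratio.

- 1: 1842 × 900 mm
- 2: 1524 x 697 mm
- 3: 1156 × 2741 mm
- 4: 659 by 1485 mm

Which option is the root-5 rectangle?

4

Target root-5 ≈ 2.236.
1: 2.047 (Δ0.189)  2: 2.187 (Δ0.049)  3: 2.371 (Δ0.135)  4: 2.253 (Δ0.017)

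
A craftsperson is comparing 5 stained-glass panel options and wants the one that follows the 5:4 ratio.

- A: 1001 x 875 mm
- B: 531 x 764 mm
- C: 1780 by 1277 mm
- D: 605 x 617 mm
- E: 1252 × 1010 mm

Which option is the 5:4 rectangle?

Ratios (long/short): A ≈ 1.144; B ≈ 1.439; C ≈ 1.394; D ≈ 1.020; E ≈ 1.240.
5:4 ≈ 1.250; option E is nearest (Δ 0.010).

E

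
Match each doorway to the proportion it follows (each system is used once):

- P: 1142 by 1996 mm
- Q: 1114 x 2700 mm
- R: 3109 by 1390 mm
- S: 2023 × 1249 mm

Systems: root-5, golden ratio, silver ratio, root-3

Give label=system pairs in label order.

Ratios: P ≈ 1.748; Q ≈ 2.424; R ≈ 2.237; S ≈ 1.620.
Targets: root-5 ≈ 2.236; golden ratio ≈ 1.618; silver ratio ≈ 2.414; root-3 ≈ 1.732.

P=root-3, Q=silver ratio, R=root-5, S=golden ratio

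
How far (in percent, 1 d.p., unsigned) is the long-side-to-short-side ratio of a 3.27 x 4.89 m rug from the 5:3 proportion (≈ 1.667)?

Ratio = 4.89 / 3.27 ≈ 1.4954.
Ideal 5:3 ≈ 1.6667. |1.4954 − 1.6667| / 1.6667 ≈ 10.28% → 10.3%.

10.3%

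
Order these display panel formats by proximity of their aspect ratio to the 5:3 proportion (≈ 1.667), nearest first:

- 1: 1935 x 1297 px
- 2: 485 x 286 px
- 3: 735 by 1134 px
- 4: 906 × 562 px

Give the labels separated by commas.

1: 1935/1297 ≈ 1.492 → |1.492 − 1.667| = 0.175
2: 485/286 ≈ 1.696 → |1.696 − 1.667| = 0.029
3: 1134/735 ≈ 1.543 → |1.543 − 1.667| = 0.124
4: 906/562 ≈ 1.612 → |1.612 − 1.667| = 0.055

2, 4, 3, 1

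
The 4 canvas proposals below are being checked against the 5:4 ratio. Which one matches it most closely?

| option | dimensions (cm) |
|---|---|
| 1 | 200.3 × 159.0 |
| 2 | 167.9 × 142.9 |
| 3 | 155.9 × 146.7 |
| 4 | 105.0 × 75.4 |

1

Target 5:4 ≈ 1.250.
1: 1.260 (Δ0.010)  2: 1.175 (Δ0.075)  3: 1.063 (Δ0.187)  4: 1.393 (Δ0.143)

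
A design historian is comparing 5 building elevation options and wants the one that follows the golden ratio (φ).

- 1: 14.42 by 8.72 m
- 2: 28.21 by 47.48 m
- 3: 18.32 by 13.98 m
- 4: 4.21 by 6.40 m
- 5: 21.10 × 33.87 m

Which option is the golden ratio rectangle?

5

Ratios (long/short): 1 ≈ 1.654; 2 ≈ 1.683; 3 ≈ 1.310; 4 ≈ 1.520; 5 ≈ 1.605.
golden ratio ≈ 1.618; option 5 is nearest (Δ 0.013).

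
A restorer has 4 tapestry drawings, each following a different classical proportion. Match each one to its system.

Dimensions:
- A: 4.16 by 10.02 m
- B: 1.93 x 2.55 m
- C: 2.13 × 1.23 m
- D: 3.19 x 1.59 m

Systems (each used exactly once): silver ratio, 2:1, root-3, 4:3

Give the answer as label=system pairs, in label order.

Ratios: A ≈ 2.409; B ≈ 1.321; C ≈ 1.732; D ≈ 2.006.
Targets: silver ratio ≈ 2.414; 2:1 ≈ 2.000; root-3 ≈ 1.732; 4:3 ≈ 1.333.

A=silver ratio, B=4:3, C=root-3, D=2:1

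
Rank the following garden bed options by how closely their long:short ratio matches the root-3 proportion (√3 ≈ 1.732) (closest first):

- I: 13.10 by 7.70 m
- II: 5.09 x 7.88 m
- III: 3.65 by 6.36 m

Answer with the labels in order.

III, I, II

I: 13.10/7.70 ≈ 1.701 → |1.701 − 1.732| = 0.031
II: 7.88/5.09 ≈ 1.548 → |1.548 − 1.732| = 0.184
III: 6.36/3.65 ≈ 1.742 → |1.742 − 1.732| = 0.010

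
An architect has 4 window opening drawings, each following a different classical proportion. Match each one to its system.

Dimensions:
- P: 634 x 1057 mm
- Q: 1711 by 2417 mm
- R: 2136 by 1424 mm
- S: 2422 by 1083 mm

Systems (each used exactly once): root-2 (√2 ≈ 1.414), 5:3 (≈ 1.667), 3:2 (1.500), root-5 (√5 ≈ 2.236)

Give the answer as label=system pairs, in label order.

P = 1057/634 ≈ 1.667 → 5:3 (1.667)
Q = 2417/1711 ≈ 1.413 → root-2 (1.414)
R = 2136/1424 ≈ 1.500 → 3:2 (1.500)
S = 2422/1083 ≈ 2.236 → root-5 (2.236)

P=5:3, Q=root-2, R=3:2, S=root-5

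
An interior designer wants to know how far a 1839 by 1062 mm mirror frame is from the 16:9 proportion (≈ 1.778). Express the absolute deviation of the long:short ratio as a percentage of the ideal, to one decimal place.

2.6%

Ratio = 1839 / 1062 ≈ 1.7316.
Ideal 16:9 ≈ 1.7778. |1.7316 − 1.7778| / 1.7778 ≈ 2.60% → 2.6%.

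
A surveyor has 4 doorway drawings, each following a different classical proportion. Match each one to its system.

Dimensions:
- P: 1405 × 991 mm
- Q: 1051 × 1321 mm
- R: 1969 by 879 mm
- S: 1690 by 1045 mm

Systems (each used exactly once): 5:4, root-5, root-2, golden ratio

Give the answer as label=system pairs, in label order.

P=root-2, Q=5:4, R=root-5, S=golden ratio

P = 1405/991 ≈ 1.418 → root-2 (1.414)
Q = 1321/1051 ≈ 1.257 → 5:4 (1.250)
R = 1969/879 ≈ 2.240 → root-5 (2.236)
S = 1690/1045 ≈ 1.617 → golden ratio (1.618)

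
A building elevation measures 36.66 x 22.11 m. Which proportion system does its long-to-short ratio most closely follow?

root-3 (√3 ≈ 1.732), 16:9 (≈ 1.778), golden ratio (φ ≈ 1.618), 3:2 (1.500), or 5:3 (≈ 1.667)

Ratio = 36.66 / 22.11 ≈ 1.658.
Distances: root-3 1.732 (Δ 0.074); 16:9 1.778 (Δ 0.120); golden ratio 1.618 (Δ 0.040); 3:2 1.500 (Δ 0.158); 5:3 1.667 (Δ 0.009).

5:3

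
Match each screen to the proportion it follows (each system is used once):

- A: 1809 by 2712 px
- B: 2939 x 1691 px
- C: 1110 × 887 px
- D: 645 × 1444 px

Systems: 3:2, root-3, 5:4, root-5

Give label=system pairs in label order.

A = 2712/1809 ≈ 1.499 → 3:2 (1.500)
B = 2939/1691 ≈ 1.738 → root-3 (1.732)
C = 1110/887 ≈ 1.251 → 5:4 (1.250)
D = 1444/645 ≈ 2.239 → root-5 (2.236)

A=3:2, B=root-3, C=5:4, D=root-5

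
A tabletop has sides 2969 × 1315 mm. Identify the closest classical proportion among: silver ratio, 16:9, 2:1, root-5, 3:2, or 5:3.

root-5

2969/1315 ≈ 2.258. Nearest candidates are root-5 (2.236, off by 0.022) and silver ratio (2.414, off by 0.156).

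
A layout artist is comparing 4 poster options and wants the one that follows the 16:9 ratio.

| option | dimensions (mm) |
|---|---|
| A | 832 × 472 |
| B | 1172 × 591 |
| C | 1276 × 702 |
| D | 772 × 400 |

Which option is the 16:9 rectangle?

A

Target 16:9 ≈ 1.778.
A: 1.763 (Δ0.015)  B: 1.983 (Δ0.205)  C: 1.818 (Δ0.040)  D: 1.930 (Δ0.152)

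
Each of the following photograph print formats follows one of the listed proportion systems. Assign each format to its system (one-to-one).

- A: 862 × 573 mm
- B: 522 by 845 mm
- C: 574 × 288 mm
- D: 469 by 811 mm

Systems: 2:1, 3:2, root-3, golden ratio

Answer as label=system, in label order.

A=3:2, B=golden ratio, C=2:1, D=root-3

Ratios: A ≈ 1.504; B ≈ 1.619; C ≈ 1.993; D ≈ 1.729.
Targets: 2:1 ≈ 2.000; 3:2 ≈ 1.500; root-3 ≈ 1.732; golden ratio ≈ 1.618.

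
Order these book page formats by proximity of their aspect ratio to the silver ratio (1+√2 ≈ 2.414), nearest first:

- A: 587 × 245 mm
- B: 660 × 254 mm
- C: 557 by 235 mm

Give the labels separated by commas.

Ratios: A = 587 / 245 ≈ 2.396; B = 660 / 254 ≈ 2.598; C = 557 / 235 ≈ 2.370.
|Δ from 2.414|: A 0.018; B 0.184; C 0.044.

A, C, B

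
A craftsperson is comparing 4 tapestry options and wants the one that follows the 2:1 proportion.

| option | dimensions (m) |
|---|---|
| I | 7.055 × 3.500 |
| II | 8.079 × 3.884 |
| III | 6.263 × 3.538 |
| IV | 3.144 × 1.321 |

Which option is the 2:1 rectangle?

I

Ratios (long/short): I ≈ 2.016; II ≈ 2.080; III ≈ 1.770; IV ≈ 2.380.
2:1 ≈ 2.000; option I is nearest (Δ 0.016).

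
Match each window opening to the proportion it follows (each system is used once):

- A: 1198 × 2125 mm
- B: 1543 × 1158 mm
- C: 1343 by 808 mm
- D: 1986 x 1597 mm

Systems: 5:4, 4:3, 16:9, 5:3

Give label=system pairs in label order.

A=16:9, B=4:3, C=5:3, D=5:4

Ratios: A ≈ 1.774; B ≈ 1.332; C ≈ 1.662; D ≈ 1.244.
Targets: 5:4 ≈ 1.250; 4:3 ≈ 1.333; 16:9 ≈ 1.778; 5:3 ≈ 1.667.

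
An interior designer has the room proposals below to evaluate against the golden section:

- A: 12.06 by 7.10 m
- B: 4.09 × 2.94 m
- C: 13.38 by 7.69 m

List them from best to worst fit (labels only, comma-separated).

A, C, B

A: 12.06/7.10 ≈ 1.699 → |1.699 − 1.618| = 0.081
B: 4.09/2.94 ≈ 1.391 → |1.391 − 1.618| = 0.227
C: 13.38/7.69 ≈ 1.740 → |1.740 − 1.618| = 0.122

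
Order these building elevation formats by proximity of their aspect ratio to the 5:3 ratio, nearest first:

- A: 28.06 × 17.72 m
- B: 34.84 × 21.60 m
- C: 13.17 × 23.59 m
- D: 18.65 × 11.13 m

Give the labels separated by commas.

A: 28.06/17.72 ≈ 1.584 → |1.584 − 1.667| = 0.083
B: 34.84/21.60 ≈ 1.613 → |1.613 − 1.667| = 0.054
C: 23.59/13.17 ≈ 1.791 → |1.791 − 1.667| = 0.124
D: 18.65/11.13 ≈ 1.676 → |1.676 − 1.667| = 0.009

D, B, A, C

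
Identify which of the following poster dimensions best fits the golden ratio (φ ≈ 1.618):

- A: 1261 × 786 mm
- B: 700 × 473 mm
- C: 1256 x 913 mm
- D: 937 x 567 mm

Target golden ratio ≈ 1.618.
A: 1.604 (Δ0.014)  B: 1.480 (Δ0.138)  C: 1.376 (Δ0.242)  D: 1.653 (Δ0.035)

A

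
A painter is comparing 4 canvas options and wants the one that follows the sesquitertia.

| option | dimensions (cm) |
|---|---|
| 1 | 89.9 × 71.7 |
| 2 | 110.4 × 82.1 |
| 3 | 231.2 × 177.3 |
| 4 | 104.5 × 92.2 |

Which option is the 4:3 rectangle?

Target 4:3 ≈ 1.333.
1: 1.254 (Δ0.079)  2: 1.345 (Δ0.012)  3: 1.304 (Δ0.029)  4: 1.133 (Δ0.200)

2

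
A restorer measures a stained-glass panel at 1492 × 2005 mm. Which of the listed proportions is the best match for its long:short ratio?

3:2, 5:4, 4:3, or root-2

Ratio = 2005 / 1492 ≈ 1.344.
Distances: 3:2 1.500 (Δ 0.156); 5:4 1.250 (Δ 0.094); 4:3 1.333 (Δ 0.011); root-2 1.414 (Δ 0.070).

4:3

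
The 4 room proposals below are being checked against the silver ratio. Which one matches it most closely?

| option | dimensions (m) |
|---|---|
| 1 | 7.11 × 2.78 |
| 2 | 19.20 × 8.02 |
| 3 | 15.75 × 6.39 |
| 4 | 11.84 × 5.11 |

2

Ratios (long/short): 1 ≈ 2.558; 2 ≈ 2.394; 3 ≈ 2.465; 4 ≈ 2.317.
silver ratio ≈ 2.414; option 2 is nearest (Δ 0.020).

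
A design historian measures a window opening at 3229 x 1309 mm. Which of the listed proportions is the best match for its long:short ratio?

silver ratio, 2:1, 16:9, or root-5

3229/1309 ≈ 2.467. Nearest candidates are silver ratio (2.414, off by 0.053) and root-5 (2.236, off by 0.231).

silver ratio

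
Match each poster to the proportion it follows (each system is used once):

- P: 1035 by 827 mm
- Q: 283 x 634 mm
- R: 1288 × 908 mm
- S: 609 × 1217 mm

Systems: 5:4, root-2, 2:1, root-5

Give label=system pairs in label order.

Ratios: P ≈ 1.252; Q ≈ 2.240; R ≈ 1.419; S ≈ 1.998.
Targets: 5:4 ≈ 1.250; root-2 ≈ 1.414; 2:1 ≈ 2.000; root-5 ≈ 2.236.

P=5:4, Q=root-5, R=root-2, S=2:1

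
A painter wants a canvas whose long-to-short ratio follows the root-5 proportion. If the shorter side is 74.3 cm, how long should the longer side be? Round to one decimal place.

166.1 cm

root-5 ≈ 2.23607.
Longer side = 74.3 × 2.23607 ≈ 166.140 → 166.1 cm.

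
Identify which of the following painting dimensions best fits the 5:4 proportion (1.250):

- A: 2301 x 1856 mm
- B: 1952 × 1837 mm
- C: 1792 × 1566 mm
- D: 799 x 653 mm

Ratios (long/short): A ≈ 1.240; B ≈ 1.063; C ≈ 1.144; D ≈ 1.224.
5:4 ≈ 1.250; option A is nearest (Δ 0.010).

A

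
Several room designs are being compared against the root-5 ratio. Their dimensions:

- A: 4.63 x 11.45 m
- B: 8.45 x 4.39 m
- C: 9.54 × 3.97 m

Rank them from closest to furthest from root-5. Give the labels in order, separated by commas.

Ratios: A = 11.45 / 4.63 ≈ 2.473; B = 8.45 / 4.39 ≈ 1.925; C = 9.54 / 3.97 ≈ 2.403.
|Δ from 2.236|: A 0.237; B 0.311; C 0.167.

C, A, B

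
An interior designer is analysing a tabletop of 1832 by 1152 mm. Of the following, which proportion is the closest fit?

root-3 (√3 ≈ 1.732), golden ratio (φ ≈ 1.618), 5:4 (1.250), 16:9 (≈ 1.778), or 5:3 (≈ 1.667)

golden ratio

Ratio = 1832 / 1152 ≈ 1.590.
Distances: root-3 1.732 (Δ 0.142); golden ratio 1.618 (Δ 0.028); 5:4 1.250 (Δ 0.340); 16:9 1.778 (Δ 0.188); 5:3 1.667 (Δ 0.077).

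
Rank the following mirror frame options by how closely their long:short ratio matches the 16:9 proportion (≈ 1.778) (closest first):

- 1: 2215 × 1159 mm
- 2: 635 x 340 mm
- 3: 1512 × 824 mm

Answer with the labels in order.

3, 2, 1

Ratios: 1 = 2215 / 1159 ≈ 1.911; 2 = 635 / 340 ≈ 1.868; 3 = 1512 / 824 ≈ 1.835.
|Δ from 1.778|: 1 0.133; 2 0.090; 3 0.057.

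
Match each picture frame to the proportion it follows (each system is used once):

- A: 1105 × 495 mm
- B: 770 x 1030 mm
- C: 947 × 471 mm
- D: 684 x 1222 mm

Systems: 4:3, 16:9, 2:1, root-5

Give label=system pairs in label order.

A=root-5, B=4:3, C=2:1, D=16:9

Ratios: A ≈ 2.232; B ≈ 1.338; C ≈ 2.011; D ≈ 1.787.
Targets: 4:3 ≈ 1.333; 16:9 ≈ 1.778; 2:1 ≈ 2.000; root-5 ≈ 2.236.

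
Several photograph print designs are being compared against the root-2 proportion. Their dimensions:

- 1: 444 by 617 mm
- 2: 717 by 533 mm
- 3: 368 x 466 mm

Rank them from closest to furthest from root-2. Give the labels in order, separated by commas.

1, 2, 3

1: 617/444 ≈ 1.390 → |1.390 − 1.414| = 0.024
2: 717/533 ≈ 1.345 → |1.345 − 1.414| = 0.069
3: 466/368 ≈ 1.266 → |1.266 − 1.414| = 0.148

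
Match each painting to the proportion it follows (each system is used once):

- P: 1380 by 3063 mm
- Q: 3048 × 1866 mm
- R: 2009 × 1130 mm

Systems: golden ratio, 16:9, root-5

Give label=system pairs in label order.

P=root-5, Q=golden ratio, R=16:9

Ratios: P ≈ 2.220; Q ≈ 1.633; R ≈ 1.778.
Targets: golden ratio ≈ 1.618; 16:9 ≈ 1.778; root-5 ≈ 2.236.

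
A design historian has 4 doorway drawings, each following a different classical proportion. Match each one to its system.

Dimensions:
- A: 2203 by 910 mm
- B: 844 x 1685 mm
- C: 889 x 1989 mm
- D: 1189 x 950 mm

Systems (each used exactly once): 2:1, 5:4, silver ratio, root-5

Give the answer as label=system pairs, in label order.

A=silver ratio, B=2:1, C=root-5, D=5:4

Ratios: A ≈ 2.421; B ≈ 1.996; C ≈ 2.237; D ≈ 1.252.
Targets: 2:1 ≈ 2.000; 5:4 ≈ 1.250; silver ratio ≈ 2.414; root-5 ≈ 2.236.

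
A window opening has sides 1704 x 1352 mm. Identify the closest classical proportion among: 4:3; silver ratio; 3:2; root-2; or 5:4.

5:4

1704/1352 ≈ 1.260. Nearest candidates are 5:4 (1.250, off by 0.010) and 4:3 (1.333, off by 0.073).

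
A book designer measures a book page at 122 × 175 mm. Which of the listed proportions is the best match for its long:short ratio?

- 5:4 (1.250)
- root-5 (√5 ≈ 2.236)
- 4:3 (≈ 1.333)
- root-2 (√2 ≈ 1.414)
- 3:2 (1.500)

175/122 ≈ 1.434. Nearest candidates are root-2 (1.414, off by 0.020) and 3:2 (1.500, off by 0.066).

root-2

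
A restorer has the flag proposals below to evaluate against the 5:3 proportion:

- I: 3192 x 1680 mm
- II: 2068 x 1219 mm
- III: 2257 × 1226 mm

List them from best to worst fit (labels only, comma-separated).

II, III, I

I: 3192/1680 ≈ 1.900 → |1.900 − 1.667| = 0.233
II: 2068/1219 ≈ 1.696 → |1.696 − 1.667| = 0.029
III: 2257/1226 ≈ 1.841 → |1.841 − 1.667| = 0.174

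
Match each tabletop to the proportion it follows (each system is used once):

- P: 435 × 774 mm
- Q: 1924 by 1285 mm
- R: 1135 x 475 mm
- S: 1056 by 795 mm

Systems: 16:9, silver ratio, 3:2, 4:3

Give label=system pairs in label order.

P = 774/435 ≈ 1.779 → 16:9 (1.778)
Q = 1924/1285 ≈ 1.497 → 3:2 (1.500)
R = 1135/475 ≈ 2.389 → silver ratio (2.414)
S = 1056/795 ≈ 1.328 → 4:3 (1.333)

P=16:9, Q=3:2, R=silver ratio, S=4:3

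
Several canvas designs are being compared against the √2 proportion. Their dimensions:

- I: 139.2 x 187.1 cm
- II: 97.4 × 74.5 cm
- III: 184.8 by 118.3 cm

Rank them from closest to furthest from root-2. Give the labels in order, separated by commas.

I: 187.1/139.2 ≈ 1.344 → |1.344 − 1.414| = 0.070
II: 97.4/74.5 ≈ 1.307 → |1.307 − 1.414| = 0.107
III: 184.8/118.3 ≈ 1.562 → |1.562 − 1.414| = 0.148

I, II, III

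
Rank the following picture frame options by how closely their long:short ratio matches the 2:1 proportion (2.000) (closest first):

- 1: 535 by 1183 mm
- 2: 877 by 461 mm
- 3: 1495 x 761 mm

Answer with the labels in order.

3, 2, 1

1: 1183/535 ≈ 2.211 → |2.211 − 2.000| = 0.211
2: 877/461 ≈ 1.902 → |1.902 − 2.000| = 0.098
3: 1495/761 ≈ 1.965 → |1.965 − 2.000| = 0.035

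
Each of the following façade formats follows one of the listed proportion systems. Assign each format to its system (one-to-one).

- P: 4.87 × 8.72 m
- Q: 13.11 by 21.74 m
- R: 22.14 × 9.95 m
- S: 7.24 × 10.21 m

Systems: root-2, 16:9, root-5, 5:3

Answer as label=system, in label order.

P = 8.72/4.87 ≈ 1.791 → 16:9 (1.778)
Q = 21.74/13.11 ≈ 1.658 → 5:3 (1.667)
R = 22.14/9.95 ≈ 2.225 → root-5 (2.236)
S = 10.21/7.24 ≈ 1.410 → root-2 (1.414)

P=16:9, Q=5:3, R=root-5, S=root-2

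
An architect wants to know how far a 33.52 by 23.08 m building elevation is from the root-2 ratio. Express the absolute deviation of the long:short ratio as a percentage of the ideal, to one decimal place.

2.7%

Ratio = 33.52 / 23.08 ≈ 1.4523.
Ideal root-2 ≈ 1.4142. |1.4523 − 1.4142| / 1.4142 ≈ 2.69% → 2.7%.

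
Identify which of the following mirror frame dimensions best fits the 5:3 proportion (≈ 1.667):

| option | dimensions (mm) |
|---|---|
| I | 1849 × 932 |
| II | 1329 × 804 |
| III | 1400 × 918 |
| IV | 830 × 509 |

Target 5:3 ≈ 1.667.
I: 1.984 (Δ0.317)  II: 1.653 (Δ0.014)  III: 1.525 (Δ0.142)  IV: 1.631 (Δ0.036)

II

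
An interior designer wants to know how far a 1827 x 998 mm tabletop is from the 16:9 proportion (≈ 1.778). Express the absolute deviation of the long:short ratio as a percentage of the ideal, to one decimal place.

3.0%

Ratio = 1827 / 998 ≈ 1.8307.
Ideal 16:9 ≈ 1.7778. |1.8307 − 1.7778| / 1.7778 ≈ 2.98% → 3.0%.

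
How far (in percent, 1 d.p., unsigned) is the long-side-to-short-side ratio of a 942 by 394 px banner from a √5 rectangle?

Ratio = 942 / 394 ≈ 2.3909.
Ideal root-5 ≈ 2.2361. |2.3909 − 2.2361| / 2.2361 ≈ 6.92% → 6.9%.

6.9%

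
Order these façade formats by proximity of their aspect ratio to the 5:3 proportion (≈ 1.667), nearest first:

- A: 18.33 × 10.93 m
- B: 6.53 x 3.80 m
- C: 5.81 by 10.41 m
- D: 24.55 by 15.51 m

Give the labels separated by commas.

A, B, D, C

A: 18.33/10.93 ≈ 1.677 → |1.677 − 1.667| = 0.010
B: 6.53/3.80 ≈ 1.718 → |1.718 − 1.667| = 0.051
C: 10.41/5.81 ≈ 1.792 → |1.792 − 1.667| = 0.125
D: 24.55/15.51 ≈ 1.583 → |1.583 − 1.667| = 0.084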